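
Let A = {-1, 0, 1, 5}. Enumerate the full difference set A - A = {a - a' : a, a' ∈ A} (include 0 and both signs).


A - A = {a - a' : a, a' ∈ A}.
Compute a - a' for each ordered pair (a, a'):
a = -1: -1--1=0, -1-0=-1, -1-1=-2, -1-5=-6
a = 0: 0--1=1, 0-0=0, 0-1=-1, 0-5=-5
a = 1: 1--1=2, 1-0=1, 1-1=0, 1-5=-4
a = 5: 5--1=6, 5-0=5, 5-1=4, 5-5=0
Collecting distinct values (and noting 0 appears from a-a):
A - A = {-6, -5, -4, -2, -1, 0, 1, 2, 4, 5, 6}
|A - A| = 11

A - A = {-6, -5, -4, -2, -1, 0, 1, 2, 4, 5, 6}


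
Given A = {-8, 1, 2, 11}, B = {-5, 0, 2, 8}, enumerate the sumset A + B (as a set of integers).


A + B = {a + b : a ∈ A, b ∈ B}.
Enumerate all |A|·|B| = 4·4 = 16 pairs (a, b) and collect distinct sums.
a = -8: -8+-5=-13, -8+0=-8, -8+2=-6, -8+8=0
a = 1: 1+-5=-4, 1+0=1, 1+2=3, 1+8=9
a = 2: 2+-5=-3, 2+0=2, 2+2=4, 2+8=10
a = 11: 11+-5=6, 11+0=11, 11+2=13, 11+8=19
Collecting distinct sums: A + B = {-13, -8, -6, -4, -3, 0, 1, 2, 3, 4, 6, 9, 10, 11, 13, 19}
|A + B| = 16

A + B = {-13, -8, -6, -4, -3, 0, 1, 2, 3, 4, 6, 9, 10, 11, 13, 19}


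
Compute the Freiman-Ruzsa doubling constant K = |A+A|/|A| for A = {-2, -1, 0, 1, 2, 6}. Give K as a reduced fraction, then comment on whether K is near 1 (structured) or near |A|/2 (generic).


|A| = 6.
Compute A + A by enumerating all 36 pairs.
A + A = {-4, -3, -2, -1, 0, 1, 2, 3, 4, 5, 6, 7, 8, 12}, so |A + A| = 14.
K = |A + A| / |A| = 14/6 = 7/3 ≈ 2.3333.
Reference: AP of size 6 gives K = 11/6 ≈ 1.8333; a fully generic set of size 6 gives K ≈ 3.5000.

|A| = 6, |A + A| = 14, K = 14/6 = 7/3.


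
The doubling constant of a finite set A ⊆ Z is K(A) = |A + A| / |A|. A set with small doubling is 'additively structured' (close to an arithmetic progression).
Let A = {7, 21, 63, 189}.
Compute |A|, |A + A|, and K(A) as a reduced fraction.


|A| = 4.
Compute A + A by enumerating all 16 pairs.
A + A = {14, 28, 42, 70, 84, 126, 196, 210, 252, 378}, so |A + A| = 10.
K = |A + A| / |A| = 10/4 = 5/2 ≈ 2.5000.
Reference: AP of size 4 gives K = 7/4 ≈ 1.7500; a fully generic set of size 4 gives K ≈ 2.5000.

|A| = 4, |A + A| = 10, K = 10/4 = 5/2.


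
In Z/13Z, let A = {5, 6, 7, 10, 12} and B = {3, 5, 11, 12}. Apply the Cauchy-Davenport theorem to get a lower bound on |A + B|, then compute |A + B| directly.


Cauchy-Davenport: |A + B| ≥ min(p, |A| + |B| - 1) for A, B nonempty in Z/pZ.
|A| = 5, |B| = 4, p = 13.
CD lower bound = min(13, 5 + 4 - 1) = min(13, 8) = 8.
Compute A + B mod 13 directly:
a = 5: 5+3=8, 5+5=10, 5+11=3, 5+12=4
a = 6: 6+3=9, 6+5=11, 6+11=4, 6+12=5
a = 7: 7+3=10, 7+5=12, 7+11=5, 7+12=6
a = 10: 10+3=0, 10+5=2, 10+11=8, 10+12=9
a = 12: 12+3=2, 12+5=4, 12+11=10, 12+12=11
A + B = {0, 2, 3, 4, 5, 6, 8, 9, 10, 11, 12}, so |A + B| = 11.
Verify: 11 ≥ 8? Yes ✓.

CD lower bound = 8, actual |A + B| = 11.


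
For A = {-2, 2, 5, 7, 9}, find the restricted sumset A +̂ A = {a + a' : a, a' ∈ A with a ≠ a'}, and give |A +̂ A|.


Restricted sumset: A +̂ A = {a + a' : a ∈ A, a' ∈ A, a ≠ a'}.
Equivalently, take A + A and drop any sum 2a that is achievable ONLY as a + a for a ∈ A (i.e. sums representable only with equal summands).
Enumerate pairs (a, a') with a < a' (symmetric, so each unordered pair gives one sum; this covers all a ≠ a'):
  -2 + 2 = 0
  -2 + 5 = 3
  -2 + 7 = 5
  -2 + 9 = 7
  2 + 5 = 7
  2 + 7 = 9
  2 + 9 = 11
  5 + 7 = 12
  5 + 9 = 14
  7 + 9 = 16
Collected distinct sums: {0, 3, 5, 7, 9, 11, 12, 14, 16}
|A +̂ A| = 9
(Reference bound: |A +̂ A| ≥ 2|A| - 3 for |A| ≥ 2, with |A| = 5 giving ≥ 7.)

|A +̂ A| = 9


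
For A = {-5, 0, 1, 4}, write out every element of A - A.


A - A = {a - a' : a, a' ∈ A}.
Compute a - a' for each ordered pair (a, a'):
a = -5: -5--5=0, -5-0=-5, -5-1=-6, -5-4=-9
a = 0: 0--5=5, 0-0=0, 0-1=-1, 0-4=-4
a = 1: 1--5=6, 1-0=1, 1-1=0, 1-4=-3
a = 4: 4--5=9, 4-0=4, 4-1=3, 4-4=0
Collecting distinct values (and noting 0 appears from a-a):
A - A = {-9, -6, -5, -4, -3, -1, 0, 1, 3, 4, 5, 6, 9}
|A - A| = 13

A - A = {-9, -6, -5, -4, -3, -1, 0, 1, 3, 4, 5, 6, 9}


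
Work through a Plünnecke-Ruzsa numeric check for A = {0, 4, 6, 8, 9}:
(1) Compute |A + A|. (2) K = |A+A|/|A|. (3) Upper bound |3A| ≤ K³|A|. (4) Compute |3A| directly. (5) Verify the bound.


|A| = 5.
Step 1: Compute A + A by enumerating all 25 pairs.
A + A = {0, 4, 6, 8, 9, 10, 12, 13, 14, 15, 16, 17, 18}, so |A + A| = 13.
Step 2: Doubling constant K = |A + A|/|A| = 13/5 = 13/5 ≈ 2.6000.
Step 3: Plünnecke-Ruzsa gives |3A| ≤ K³·|A| = (2.6000)³ · 5 ≈ 87.8800.
Step 4: Compute 3A = A + A + A directly by enumerating all triples (a,b,c) ∈ A³; |3A| = 22.
Step 5: Check 22 ≤ 87.8800? Yes ✓.

K = 13/5, Plünnecke-Ruzsa bound K³|A| ≈ 87.8800, |3A| = 22, inequality holds.


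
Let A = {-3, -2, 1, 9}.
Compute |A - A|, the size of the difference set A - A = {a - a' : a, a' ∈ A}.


A - A = {a - a' : a, a' ∈ A}; |A| = 4.
Bounds: 2|A|-1 ≤ |A - A| ≤ |A|² - |A| + 1, i.e. 7 ≤ |A - A| ≤ 13.
Note: 0 ∈ A - A always (from a - a). The set is symmetric: if d ∈ A - A then -d ∈ A - A.
Enumerate nonzero differences d = a - a' with a > a' (then include -d):
Positive differences: {1, 3, 4, 8, 11, 12}
Full difference set: {0} ∪ (positive diffs) ∪ (negative diffs).
|A - A| = 1 + 2·6 = 13 (matches direct enumeration: 13).

|A - A| = 13


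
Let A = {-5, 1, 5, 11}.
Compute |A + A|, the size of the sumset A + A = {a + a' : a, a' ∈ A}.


A + A = {a + a' : a, a' ∈ A}; |A| = 4.
General bounds: 2|A| - 1 ≤ |A + A| ≤ |A|(|A|+1)/2, i.e. 7 ≤ |A + A| ≤ 10.
Lower bound 2|A|-1 is attained iff A is an arithmetic progression.
Enumerate sums a + a' for a ≤ a' (symmetric, so this suffices):
a = -5: -5+-5=-10, -5+1=-4, -5+5=0, -5+11=6
a = 1: 1+1=2, 1+5=6, 1+11=12
a = 5: 5+5=10, 5+11=16
a = 11: 11+11=22
Distinct sums: {-10, -4, 0, 2, 6, 10, 12, 16, 22}
|A + A| = 9

|A + A| = 9


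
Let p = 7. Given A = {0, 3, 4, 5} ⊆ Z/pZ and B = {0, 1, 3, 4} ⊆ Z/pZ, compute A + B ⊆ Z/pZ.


Work in Z/7Z: reduce every sum a + b modulo 7.
Enumerate all 16 pairs:
a = 0: 0+0=0, 0+1=1, 0+3=3, 0+4=4
a = 3: 3+0=3, 3+1=4, 3+3=6, 3+4=0
a = 4: 4+0=4, 4+1=5, 4+3=0, 4+4=1
a = 5: 5+0=5, 5+1=6, 5+3=1, 5+4=2
Distinct residues collected: {0, 1, 2, 3, 4, 5, 6}
|A + B| = 7 (out of 7 total residues).

A + B = {0, 1, 2, 3, 4, 5, 6}


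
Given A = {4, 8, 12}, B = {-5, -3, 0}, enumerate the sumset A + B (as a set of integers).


A + B = {a + b : a ∈ A, b ∈ B}.
Enumerate all |A|·|B| = 3·3 = 9 pairs (a, b) and collect distinct sums.
a = 4: 4+-5=-1, 4+-3=1, 4+0=4
a = 8: 8+-5=3, 8+-3=5, 8+0=8
a = 12: 12+-5=7, 12+-3=9, 12+0=12
Collecting distinct sums: A + B = {-1, 1, 3, 4, 5, 7, 8, 9, 12}
|A + B| = 9

A + B = {-1, 1, 3, 4, 5, 7, 8, 9, 12}


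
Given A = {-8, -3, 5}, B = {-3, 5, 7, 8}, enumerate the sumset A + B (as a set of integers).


A + B = {a + b : a ∈ A, b ∈ B}.
Enumerate all |A|·|B| = 3·4 = 12 pairs (a, b) and collect distinct sums.
a = -8: -8+-3=-11, -8+5=-3, -8+7=-1, -8+8=0
a = -3: -3+-3=-6, -3+5=2, -3+7=4, -3+8=5
a = 5: 5+-3=2, 5+5=10, 5+7=12, 5+8=13
Collecting distinct sums: A + B = {-11, -6, -3, -1, 0, 2, 4, 5, 10, 12, 13}
|A + B| = 11

A + B = {-11, -6, -3, -1, 0, 2, 4, 5, 10, 12, 13}


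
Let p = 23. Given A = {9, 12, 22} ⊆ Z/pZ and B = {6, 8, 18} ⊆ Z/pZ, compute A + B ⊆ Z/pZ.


Work in Z/23Z: reduce every sum a + b modulo 23.
Enumerate all 9 pairs:
a = 9: 9+6=15, 9+8=17, 9+18=4
a = 12: 12+6=18, 12+8=20, 12+18=7
a = 22: 22+6=5, 22+8=7, 22+18=17
Distinct residues collected: {4, 5, 7, 15, 17, 18, 20}
|A + B| = 7 (out of 23 total residues).

A + B = {4, 5, 7, 15, 17, 18, 20}


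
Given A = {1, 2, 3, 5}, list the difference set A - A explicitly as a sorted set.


A - A = {a - a' : a, a' ∈ A}.
Compute a - a' for each ordered pair (a, a'):
a = 1: 1-1=0, 1-2=-1, 1-3=-2, 1-5=-4
a = 2: 2-1=1, 2-2=0, 2-3=-1, 2-5=-3
a = 3: 3-1=2, 3-2=1, 3-3=0, 3-5=-2
a = 5: 5-1=4, 5-2=3, 5-3=2, 5-5=0
Collecting distinct values (and noting 0 appears from a-a):
A - A = {-4, -3, -2, -1, 0, 1, 2, 3, 4}
|A - A| = 9

A - A = {-4, -3, -2, -1, 0, 1, 2, 3, 4}


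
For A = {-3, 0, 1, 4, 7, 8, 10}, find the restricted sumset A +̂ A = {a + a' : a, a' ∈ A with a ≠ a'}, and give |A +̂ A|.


Restricted sumset: A +̂ A = {a + a' : a ∈ A, a' ∈ A, a ≠ a'}.
Equivalently, take A + A and drop any sum 2a that is achievable ONLY as a + a for a ∈ A (i.e. sums representable only with equal summands).
Enumerate pairs (a, a') with a < a' (symmetric, so each unordered pair gives one sum; this covers all a ≠ a'):
  -3 + 0 = -3
  -3 + 1 = -2
  -3 + 4 = 1
  -3 + 7 = 4
  -3 + 8 = 5
  -3 + 10 = 7
  0 + 1 = 1
  0 + 4 = 4
  0 + 7 = 7
  0 + 8 = 8
  0 + 10 = 10
  1 + 4 = 5
  1 + 7 = 8
  1 + 8 = 9
  1 + 10 = 11
  4 + 7 = 11
  4 + 8 = 12
  4 + 10 = 14
  7 + 8 = 15
  7 + 10 = 17
  8 + 10 = 18
Collected distinct sums: {-3, -2, 1, 4, 5, 7, 8, 9, 10, 11, 12, 14, 15, 17, 18}
|A +̂ A| = 15
(Reference bound: |A +̂ A| ≥ 2|A| - 3 for |A| ≥ 2, with |A| = 7 giving ≥ 11.)

|A +̂ A| = 15


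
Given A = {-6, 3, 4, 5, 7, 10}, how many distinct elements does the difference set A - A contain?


A - A = {a - a' : a, a' ∈ A}; |A| = 6.
Bounds: 2|A|-1 ≤ |A - A| ≤ |A|² - |A| + 1, i.e. 11 ≤ |A - A| ≤ 31.
Note: 0 ∈ A - A always (from a - a). The set is symmetric: if d ∈ A - A then -d ∈ A - A.
Enumerate nonzero differences d = a - a' with a > a' (then include -d):
Positive differences: {1, 2, 3, 4, 5, 6, 7, 9, 10, 11, 13, 16}
Full difference set: {0} ∪ (positive diffs) ∪ (negative diffs).
|A - A| = 1 + 2·12 = 25 (matches direct enumeration: 25).

|A - A| = 25


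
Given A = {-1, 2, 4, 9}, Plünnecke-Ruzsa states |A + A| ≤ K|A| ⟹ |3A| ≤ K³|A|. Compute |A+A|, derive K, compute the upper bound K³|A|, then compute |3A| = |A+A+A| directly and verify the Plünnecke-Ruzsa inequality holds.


|A| = 4.
Step 1: Compute A + A by enumerating all 16 pairs.
A + A = {-2, 1, 3, 4, 6, 8, 11, 13, 18}, so |A + A| = 9.
Step 2: Doubling constant K = |A + A|/|A| = 9/4 = 9/4 ≈ 2.2500.
Step 3: Plünnecke-Ruzsa gives |3A| ≤ K³·|A| = (2.2500)³ · 4 ≈ 45.5625.
Step 4: Compute 3A = A + A + A directly by enumerating all triples (a,b,c) ∈ A³; |3A| = 16.
Step 5: Check 16 ≤ 45.5625? Yes ✓.

K = 9/4, Plünnecke-Ruzsa bound K³|A| ≈ 45.5625, |3A| = 16, inequality holds.


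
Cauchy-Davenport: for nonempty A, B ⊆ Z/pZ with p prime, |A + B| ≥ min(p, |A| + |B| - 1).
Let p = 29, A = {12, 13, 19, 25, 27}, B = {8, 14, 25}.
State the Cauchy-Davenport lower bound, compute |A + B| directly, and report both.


Cauchy-Davenport: |A + B| ≥ min(p, |A| + |B| - 1) for A, B nonempty in Z/pZ.
|A| = 5, |B| = 3, p = 29.
CD lower bound = min(29, 5 + 3 - 1) = min(29, 7) = 7.
Compute A + B mod 29 directly:
a = 12: 12+8=20, 12+14=26, 12+25=8
a = 13: 13+8=21, 13+14=27, 13+25=9
a = 19: 19+8=27, 19+14=4, 19+25=15
a = 25: 25+8=4, 25+14=10, 25+25=21
a = 27: 27+8=6, 27+14=12, 27+25=23
A + B = {4, 6, 8, 9, 10, 12, 15, 20, 21, 23, 26, 27}, so |A + B| = 12.
Verify: 12 ≥ 7? Yes ✓.

CD lower bound = 7, actual |A + B| = 12.


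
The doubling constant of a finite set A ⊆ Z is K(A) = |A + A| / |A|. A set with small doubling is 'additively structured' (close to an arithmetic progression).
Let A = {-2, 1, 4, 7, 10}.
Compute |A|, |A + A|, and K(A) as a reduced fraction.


|A| = 5.
Compute A + A by enumerating all 25 pairs.
A + A = {-4, -1, 2, 5, 8, 11, 14, 17, 20}, so |A + A| = 9.
K = |A + A| / |A| = 9/5 (already in lowest terms) ≈ 1.8000.
Reference: AP of size 5 gives K = 9/5 ≈ 1.8000; a fully generic set of size 5 gives K ≈ 3.0000.

|A| = 5, |A + A| = 9, K = 9/5.


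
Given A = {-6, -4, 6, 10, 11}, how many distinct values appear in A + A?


A + A = {a + a' : a, a' ∈ A}; |A| = 5.
General bounds: 2|A| - 1 ≤ |A + A| ≤ |A|(|A|+1)/2, i.e. 9 ≤ |A + A| ≤ 15.
Lower bound 2|A|-1 is attained iff A is an arithmetic progression.
Enumerate sums a + a' for a ≤ a' (symmetric, so this suffices):
a = -6: -6+-6=-12, -6+-4=-10, -6+6=0, -6+10=4, -6+11=5
a = -4: -4+-4=-8, -4+6=2, -4+10=6, -4+11=7
a = 6: 6+6=12, 6+10=16, 6+11=17
a = 10: 10+10=20, 10+11=21
a = 11: 11+11=22
Distinct sums: {-12, -10, -8, 0, 2, 4, 5, 6, 7, 12, 16, 17, 20, 21, 22}
|A + A| = 15

|A + A| = 15


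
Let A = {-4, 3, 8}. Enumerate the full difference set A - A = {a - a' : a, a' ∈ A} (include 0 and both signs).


A - A = {a - a' : a, a' ∈ A}.
Compute a - a' for each ordered pair (a, a'):
a = -4: -4--4=0, -4-3=-7, -4-8=-12
a = 3: 3--4=7, 3-3=0, 3-8=-5
a = 8: 8--4=12, 8-3=5, 8-8=0
Collecting distinct values (and noting 0 appears from a-a):
A - A = {-12, -7, -5, 0, 5, 7, 12}
|A - A| = 7

A - A = {-12, -7, -5, 0, 5, 7, 12}


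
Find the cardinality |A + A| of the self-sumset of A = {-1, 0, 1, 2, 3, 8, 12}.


A + A = {a + a' : a, a' ∈ A}; |A| = 7.
General bounds: 2|A| - 1 ≤ |A + A| ≤ |A|(|A|+1)/2, i.e. 13 ≤ |A + A| ≤ 28.
Lower bound 2|A|-1 is attained iff A is an arithmetic progression.
Enumerate sums a + a' for a ≤ a' (symmetric, so this suffices):
a = -1: -1+-1=-2, -1+0=-1, -1+1=0, -1+2=1, -1+3=2, -1+8=7, -1+12=11
a = 0: 0+0=0, 0+1=1, 0+2=2, 0+3=3, 0+8=8, 0+12=12
a = 1: 1+1=2, 1+2=3, 1+3=4, 1+8=9, 1+12=13
a = 2: 2+2=4, 2+3=5, 2+8=10, 2+12=14
a = 3: 3+3=6, 3+8=11, 3+12=15
a = 8: 8+8=16, 8+12=20
a = 12: 12+12=24
Distinct sums: {-2, -1, 0, 1, 2, 3, 4, 5, 6, 7, 8, 9, 10, 11, 12, 13, 14, 15, 16, 20, 24}
|A + A| = 21

|A + A| = 21


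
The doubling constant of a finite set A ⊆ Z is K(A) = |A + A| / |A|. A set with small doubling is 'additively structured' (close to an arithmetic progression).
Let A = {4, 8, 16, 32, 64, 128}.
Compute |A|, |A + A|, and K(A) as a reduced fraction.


|A| = 6.
Compute A + A by enumerating all 36 pairs.
A + A = {8, 12, 16, 20, 24, 32, 36, 40, 48, 64, 68, 72, 80, 96, 128, 132, 136, 144, 160, 192, 256}, so |A + A| = 21.
K = |A + A| / |A| = 21/6 = 7/2 ≈ 3.5000.
Reference: AP of size 6 gives K = 11/6 ≈ 1.8333; a fully generic set of size 6 gives K ≈ 3.5000.

|A| = 6, |A + A| = 21, K = 21/6 = 7/2.


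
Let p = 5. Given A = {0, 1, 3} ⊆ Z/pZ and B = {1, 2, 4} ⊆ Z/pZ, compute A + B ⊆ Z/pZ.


Work in Z/5Z: reduce every sum a + b modulo 5.
Enumerate all 9 pairs:
a = 0: 0+1=1, 0+2=2, 0+4=4
a = 1: 1+1=2, 1+2=3, 1+4=0
a = 3: 3+1=4, 3+2=0, 3+4=2
Distinct residues collected: {0, 1, 2, 3, 4}
|A + B| = 5 (out of 5 total residues).

A + B = {0, 1, 2, 3, 4}


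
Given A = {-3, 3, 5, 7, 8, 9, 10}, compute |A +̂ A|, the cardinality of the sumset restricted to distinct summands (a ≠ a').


Restricted sumset: A +̂ A = {a + a' : a ∈ A, a' ∈ A, a ≠ a'}.
Equivalently, take A + A and drop any sum 2a that is achievable ONLY as a + a for a ∈ A (i.e. sums representable only with equal summands).
Enumerate pairs (a, a') with a < a' (symmetric, so each unordered pair gives one sum; this covers all a ≠ a'):
  -3 + 3 = 0
  -3 + 5 = 2
  -3 + 7 = 4
  -3 + 8 = 5
  -3 + 9 = 6
  -3 + 10 = 7
  3 + 5 = 8
  3 + 7 = 10
  3 + 8 = 11
  3 + 9 = 12
  3 + 10 = 13
  5 + 7 = 12
  5 + 8 = 13
  5 + 9 = 14
  5 + 10 = 15
  7 + 8 = 15
  7 + 9 = 16
  7 + 10 = 17
  8 + 9 = 17
  8 + 10 = 18
  9 + 10 = 19
Collected distinct sums: {0, 2, 4, 5, 6, 7, 8, 10, 11, 12, 13, 14, 15, 16, 17, 18, 19}
|A +̂ A| = 17
(Reference bound: |A +̂ A| ≥ 2|A| - 3 for |A| ≥ 2, with |A| = 7 giving ≥ 11.)

|A +̂ A| = 17


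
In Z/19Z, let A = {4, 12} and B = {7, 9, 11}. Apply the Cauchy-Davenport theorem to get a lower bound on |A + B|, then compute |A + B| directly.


Cauchy-Davenport: |A + B| ≥ min(p, |A| + |B| - 1) for A, B nonempty in Z/pZ.
|A| = 2, |B| = 3, p = 19.
CD lower bound = min(19, 2 + 3 - 1) = min(19, 4) = 4.
Compute A + B mod 19 directly:
a = 4: 4+7=11, 4+9=13, 4+11=15
a = 12: 12+7=0, 12+9=2, 12+11=4
A + B = {0, 2, 4, 11, 13, 15}, so |A + B| = 6.
Verify: 6 ≥ 4? Yes ✓.

CD lower bound = 4, actual |A + B| = 6.


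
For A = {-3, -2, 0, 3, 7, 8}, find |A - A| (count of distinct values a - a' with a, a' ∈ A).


A - A = {a - a' : a, a' ∈ A}; |A| = 6.
Bounds: 2|A|-1 ≤ |A - A| ≤ |A|² - |A| + 1, i.e. 11 ≤ |A - A| ≤ 31.
Note: 0 ∈ A - A always (from a - a). The set is symmetric: if d ∈ A - A then -d ∈ A - A.
Enumerate nonzero differences d = a - a' with a > a' (then include -d):
Positive differences: {1, 2, 3, 4, 5, 6, 7, 8, 9, 10, 11}
Full difference set: {0} ∪ (positive diffs) ∪ (negative diffs).
|A - A| = 1 + 2·11 = 23 (matches direct enumeration: 23).

|A - A| = 23


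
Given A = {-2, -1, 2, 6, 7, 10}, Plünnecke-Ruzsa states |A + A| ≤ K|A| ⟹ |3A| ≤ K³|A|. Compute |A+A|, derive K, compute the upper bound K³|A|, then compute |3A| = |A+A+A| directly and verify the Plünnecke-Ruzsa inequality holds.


|A| = 6.
Step 1: Compute A + A by enumerating all 36 pairs.
A + A = {-4, -3, -2, 0, 1, 4, 5, 6, 8, 9, 12, 13, 14, 16, 17, 20}, so |A + A| = 16.
Step 2: Doubling constant K = |A + A|/|A| = 16/6 = 16/6 ≈ 2.6667.
Step 3: Plünnecke-Ruzsa gives |3A| ≤ K³·|A| = (2.6667)³ · 6 ≈ 113.7778.
Step 4: Compute 3A = A + A + A directly by enumerating all triples (a,b,c) ∈ A³; |3A| = 31.
Step 5: Check 31 ≤ 113.7778? Yes ✓.

K = 16/6, Plünnecke-Ruzsa bound K³|A| ≈ 113.7778, |3A| = 31, inequality holds.


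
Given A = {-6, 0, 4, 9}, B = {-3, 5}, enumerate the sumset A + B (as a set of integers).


A + B = {a + b : a ∈ A, b ∈ B}.
Enumerate all |A|·|B| = 4·2 = 8 pairs (a, b) and collect distinct sums.
a = -6: -6+-3=-9, -6+5=-1
a = 0: 0+-3=-3, 0+5=5
a = 4: 4+-3=1, 4+5=9
a = 9: 9+-3=6, 9+5=14
Collecting distinct sums: A + B = {-9, -3, -1, 1, 5, 6, 9, 14}
|A + B| = 8

A + B = {-9, -3, -1, 1, 5, 6, 9, 14}


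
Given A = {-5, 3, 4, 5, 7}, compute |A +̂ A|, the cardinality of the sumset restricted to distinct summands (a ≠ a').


Restricted sumset: A +̂ A = {a + a' : a ∈ A, a' ∈ A, a ≠ a'}.
Equivalently, take A + A and drop any sum 2a that is achievable ONLY as a + a for a ∈ A (i.e. sums representable only with equal summands).
Enumerate pairs (a, a') with a < a' (symmetric, so each unordered pair gives one sum; this covers all a ≠ a'):
  -5 + 3 = -2
  -5 + 4 = -1
  -5 + 5 = 0
  -5 + 7 = 2
  3 + 4 = 7
  3 + 5 = 8
  3 + 7 = 10
  4 + 5 = 9
  4 + 7 = 11
  5 + 7 = 12
Collected distinct sums: {-2, -1, 0, 2, 7, 8, 9, 10, 11, 12}
|A +̂ A| = 10
(Reference bound: |A +̂ A| ≥ 2|A| - 3 for |A| ≥ 2, with |A| = 5 giving ≥ 7.)

|A +̂ A| = 10


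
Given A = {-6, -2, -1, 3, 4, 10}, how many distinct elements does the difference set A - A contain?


A - A = {a - a' : a, a' ∈ A}; |A| = 6.
Bounds: 2|A|-1 ≤ |A - A| ≤ |A|² - |A| + 1, i.e. 11 ≤ |A - A| ≤ 31.
Note: 0 ∈ A - A always (from a - a). The set is symmetric: if d ∈ A - A then -d ∈ A - A.
Enumerate nonzero differences d = a - a' with a > a' (then include -d):
Positive differences: {1, 4, 5, 6, 7, 9, 10, 11, 12, 16}
Full difference set: {0} ∪ (positive diffs) ∪ (negative diffs).
|A - A| = 1 + 2·10 = 21 (matches direct enumeration: 21).

|A - A| = 21


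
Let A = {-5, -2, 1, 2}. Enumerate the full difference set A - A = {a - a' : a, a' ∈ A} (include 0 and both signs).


A - A = {a - a' : a, a' ∈ A}.
Compute a - a' for each ordered pair (a, a'):
a = -5: -5--5=0, -5--2=-3, -5-1=-6, -5-2=-7
a = -2: -2--5=3, -2--2=0, -2-1=-3, -2-2=-4
a = 1: 1--5=6, 1--2=3, 1-1=0, 1-2=-1
a = 2: 2--5=7, 2--2=4, 2-1=1, 2-2=0
Collecting distinct values (and noting 0 appears from a-a):
A - A = {-7, -6, -4, -3, -1, 0, 1, 3, 4, 6, 7}
|A - A| = 11

A - A = {-7, -6, -4, -3, -1, 0, 1, 3, 4, 6, 7}


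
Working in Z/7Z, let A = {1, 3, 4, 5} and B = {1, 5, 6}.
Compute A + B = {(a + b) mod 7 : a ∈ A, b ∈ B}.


Work in Z/7Z: reduce every sum a + b modulo 7.
Enumerate all 12 pairs:
a = 1: 1+1=2, 1+5=6, 1+6=0
a = 3: 3+1=4, 3+5=1, 3+6=2
a = 4: 4+1=5, 4+5=2, 4+6=3
a = 5: 5+1=6, 5+5=3, 5+6=4
Distinct residues collected: {0, 1, 2, 3, 4, 5, 6}
|A + B| = 7 (out of 7 total residues).

A + B = {0, 1, 2, 3, 4, 5, 6}


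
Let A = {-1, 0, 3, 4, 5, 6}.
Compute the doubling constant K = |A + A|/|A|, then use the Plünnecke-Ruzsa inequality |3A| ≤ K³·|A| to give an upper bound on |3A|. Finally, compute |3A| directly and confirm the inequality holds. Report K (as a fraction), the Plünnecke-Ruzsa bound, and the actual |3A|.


|A| = 6.
Step 1: Compute A + A by enumerating all 36 pairs.
A + A = {-2, -1, 0, 2, 3, 4, 5, 6, 7, 8, 9, 10, 11, 12}, so |A + A| = 14.
Step 2: Doubling constant K = |A + A|/|A| = 14/6 = 14/6 ≈ 2.3333.
Step 3: Plünnecke-Ruzsa gives |3A| ≤ K³·|A| = (2.3333)³ · 6 ≈ 76.2222.
Step 4: Compute 3A = A + A + A directly by enumerating all triples (a,b,c) ∈ A³; |3A| = 22.
Step 5: Check 22 ≤ 76.2222? Yes ✓.

K = 14/6, Plünnecke-Ruzsa bound K³|A| ≈ 76.2222, |3A| = 22, inequality holds.


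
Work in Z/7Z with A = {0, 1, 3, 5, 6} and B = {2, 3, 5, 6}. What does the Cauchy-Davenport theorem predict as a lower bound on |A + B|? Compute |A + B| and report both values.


Cauchy-Davenport: |A + B| ≥ min(p, |A| + |B| - 1) for A, B nonempty in Z/pZ.
|A| = 5, |B| = 4, p = 7.
CD lower bound = min(7, 5 + 4 - 1) = min(7, 8) = 7.
Compute A + B mod 7 directly:
a = 0: 0+2=2, 0+3=3, 0+5=5, 0+6=6
a = 1: 1+2=3, 1+3=4, 1+5=6, 1+6=0
a = 3: 3+2=5, 3+3=6, 3+5=1, 3+6=2
a = 5: 5+2=0, 5+3=1, 5+5=3, 5+6=4
a = 6: 6+2=1, 6+3=2, 6+5=4, 6+6=5
A + B = {0, 1, 2, 3, 4, 5, 6}, so |A + B| = 7.
Verify: 7 ≥ 7? Yes ✓.

CD lower bound = 7, actual |A + B| = 7.


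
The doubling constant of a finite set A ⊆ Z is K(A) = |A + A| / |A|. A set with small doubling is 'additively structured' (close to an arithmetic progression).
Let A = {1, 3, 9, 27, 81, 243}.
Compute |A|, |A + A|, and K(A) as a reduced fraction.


|A| = 6.
Compute A + A by enumerating all 36 pairs.
A + A = {2, 4, 6, 10, 12, 18, 28, 30, 36, 54, 82, 84, 90, 108, 162, 244, 246, 252, 270, 324, 486}, so |A + A| = 21.
K = |A + A| / |A| = 21/6 = 7/2 ≈ 3.5000.
Reference: AP of size 6 gives K = 11/6 ≈ 1.8333; a fully generic set of size 6 gives K ≈ 3.5000.

|A| = 6, |A + A| = 21, K = 21/6 = 7/2.


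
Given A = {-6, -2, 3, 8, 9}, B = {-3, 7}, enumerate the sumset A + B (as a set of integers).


A + B = {a + b : a ∈ A, b ∈ B}.
Enumerate all |A|·|B| = 5·2 = 10 pairs (a, b) and collect distinct sums.
a = -6: -6+-3=-9, -6+7=1
a = -2: -2+-3=-5, -2+7=5
a = 3: 3+-3=0, 3+7=10
a = 8: 8+-3=5, 8+7=15
a = 9: 9+-3=6, 9+7=16
Collecting distinct sums: A + B = {-9, -5, 0, 1, 5, 6, 10, 15, 16}
|A + B| = 9

A + B = {-9, -5, 0, 1, 5, 6, 10, 15, 16}


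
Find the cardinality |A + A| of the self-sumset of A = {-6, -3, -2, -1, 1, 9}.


A + A = {a + a' : a, a' ∈ A}; |A| = 6.
General bounds: 2|A| - 1 ≤ |A + A| ≤ |A|(|A|+1)/2, i.e. 11 ≤ |A + A| ≤ 21.
Lower bound 2|A|-1 is attained iff A is an arithmetic progression.
Enumerate sums a + a' for a ≤ a' (symmetric, so this suffices):
a = -6: -6+-6=-12, -6+-3=-9, -6+-2=-8, -6+-1=-7, -6+1=-5, -6+9=3
a = -3: -3+-3=-6, -3+-2=-5, -3+-1=-4, -3+1=-2, -3+9=6
a = -2: -2+-2=-4, -2+-1=-3, -2+1=-1, -2+9=7
a = -1: -1+-1=-2, -1+1=0, -1+9=8
a = 1: 1+1=2, 1+9=10
a = 9: 9+9=18
Distinct sums: {-12, -9, -8, -7, -6, -5, -4, -3, -2, -1, 0, 2, 3, 6, 7, 8, 10, 18}
|A + A| = 18

|A + A| = 18


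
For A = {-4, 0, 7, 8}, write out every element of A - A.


A - A = {a - a' : a, a' ∈ A}.
Compute a - a' for each ordered pair (a, a'):
a = -4: -4--4=0, -4-0=-4, -4-7=-11, -4-8=-12
a = 0: 0--4=4, 0-0=0, 0-7=-7, 0-8=-8
a = 7: 7--4=11, 7-0=7, 7-7=0, 7-8=-1
a = 8: 8--4=12, 8-0=8, 8-7=1, 8-8=0
Collecting distinct values (and noting 0 appears from a-a):
A - A = {-12, -11, -8, -7, -4, -1, 0, 1, 4, 7, 8, 11, 12}
|A - A| = 13

A - A = {-12, -11, -8, -7, -4, -1, 0, 1, 4, 7, 8, 11, 12}


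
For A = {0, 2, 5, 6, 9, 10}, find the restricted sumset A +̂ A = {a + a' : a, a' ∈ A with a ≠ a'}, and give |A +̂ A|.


Restricted sumset: A +̂ A = {a + a' : a ∈ A, a' ∈ A, a ≠ a'}.
Equivalently, take A + A and drop any sum 2a that is achievable ONLY as a + a for a ∈ A (i.e. sums representable only with equal summands).
Enumerate pairs (a, a') with a < a' (symmetric, so each unordered pair gives one sum; this covers all a ≠ a'):
  0 + 2 = 2
  0 + 5 = 5
  0 + 6 = 6
  0 + 9 = 9
  0 + 10 = 10
  2 + 5 = 7
  2 + 6 = 8
  2 + 9 = 11
  2 + 10 = 12
  5 + 6 = 11
  5 + 9 = 14
  5 + 10 = 15
  6 + 9 = 15
  6 + 10 = 16
  9 + 10 = 19
Collected distinct sums: {2, 5, 6, 7, 8, 9, 10, 11, 12, 14, 15, 16, 19}
|A +̂ A| = 13
(Reference bound: |A +̂ A| ≥ 2|A| - 3 for |A| ≥ 2, with |A| = 6 giving ≥ 9.)

|A +̂ A| = 13


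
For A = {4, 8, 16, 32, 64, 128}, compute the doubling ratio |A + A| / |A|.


|A| = 6.
Compute A + A by enumerating all 36 pairs.
A + A = {8, 12, 16, 20, 24, 32, 36, 40, 48, 64, 68, 72, 80, 96, 128, 132, 136, 144, 160, 192, 256}, so |A + A| = 21.
K = |A + A| / |A| = 21/6 = 7/2 ≈ 3.5000.
Reference: AP of size 6 gives K = 11/6 ≈ 1.8333; a fully generic set of size 6 gives K ≈ 3.5000.

|A| = 6, |A + A| = 21, K = 21/6 = 7/2.


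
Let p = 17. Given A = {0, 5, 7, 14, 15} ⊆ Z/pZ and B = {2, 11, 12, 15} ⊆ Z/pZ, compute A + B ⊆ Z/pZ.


Work in Z/17Z: reduce every sum a + b modulo 17.
Enumerate all 20 pairs:
a = 0: 0+2=2, 0+11=11, 0+12=12, 0+15=15
a = 5: 5+2=7, 5+11=16, 5+12=0, 5+15=3
a = 7: 7+2=9, 7+11=1, 7+12=2, 7+15=5
a = 14: 14+2=16, 14+11=8, 14+12=9, 14+15=12
a = 15: 15+2=0, 15+11=9, 15+12=10, 15+15=13
Distinct residues collected: {0, 1, 2, 3, 5, 7, 8, 9, 10, 11, 12, 13, 15, 16}
|A + B| = 14 (out of 17 total residues).

A + B = {0, 1, 2, 3, 5, 7, 8, 9, 10, 11, 12, 13, 15, 16}


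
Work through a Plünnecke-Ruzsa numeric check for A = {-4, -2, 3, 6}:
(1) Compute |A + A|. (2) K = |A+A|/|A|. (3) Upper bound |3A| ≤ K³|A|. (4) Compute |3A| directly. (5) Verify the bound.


|A| = 4.
Step 1: Compute A + A by enumerating all 16 pairs.
A + A = {-8, -6, -4, -1, 1, 2, 4, 6, 9, 12}, so |A + A| = 10.
Step 2: Doubling constant K = |A + A|/|A| = 10/4 = 10/4 ≈ 2.5000.
Step 3: Plünnecke-Ruzsa gives |3A| ≤ K³·|A| = (2.5000)³ · 4 ≈ 62.5000.
Step 4: Compute 3A = A + A + A directly by enumerating all triples (a,b,c) ∈ A³; |3A| = 19.
Step 5: Check 19 ≤ 62.5000? Yes ✓.

K = 10/4, Plünnecke-Ruzsa bound K³|A| ≈ 62.5000, |3A| = 19, inequality holds.


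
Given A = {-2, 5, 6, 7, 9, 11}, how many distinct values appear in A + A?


A + A = {a + a' : a, a' ∈ A}; |A| = 6.
General bounds: 2|A| - 1 ≤ |A + A| ≤ |A|(|A|+1)/2, i.e. 11 ≤ |A + A| ≤ 21.
Lower bound 2|A|-1 is attained iff A is an arithmetic progression.
Enumerate sums a + a' for a ≤ a' (symmetric, so this suffices):
a = -2: -2+-2=-4, -2+5=3, -2+6=4, -2+7=5, -2+9=7, -2+11=9
a = 5: 5+5=10, 5+6=11, 5+7=12, 5+9=14, 5+11=16
a = 6: 6+6=12, 6+7=13, 6+9=15, 6+11=17
a = 7: 7+7=14, 7+9=16, 7+11=18
a = 9: 9+9=18, 9+11=20
a = 11: 11+11=22
Distinct sums: {-4, 3, 4, 5, 7, 9, 10, 11, 12, 13, 14, 15, 16, 17, 18, 20, 22}
|A + A| = 17

|A + A| = 17


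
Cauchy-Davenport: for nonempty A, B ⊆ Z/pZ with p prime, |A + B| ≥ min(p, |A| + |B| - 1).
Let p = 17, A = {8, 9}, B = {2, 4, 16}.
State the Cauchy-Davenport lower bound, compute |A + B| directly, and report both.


Cauchy-Davenport: |A + B| ≥ min(p, |A| + |B| - 1) for A, B nonempty in Z/pZ.
|A| = 2, |B| = 3, p = 17.
CD lower bound = min(17, 2 + 3 - 1) = min(17, 4) = 4.
Compute A + B mod 17 directly:
a = 8: 8+2=10, 8+4=12, 8+16=7
a = 9: 9+2=11, 9+4=13, 9+16=8
A + B = {7, 8, 10, 11, 12, 13}, so |A + B| = 6.
Verify: 6 ≥ 4? Yes ✓.

CD lower bound = 4, actual |A + B| = 6.


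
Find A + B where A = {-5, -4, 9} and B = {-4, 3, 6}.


A + B = {a + b : a ∈ A, b ∈ B}.
Enumerate all |A|·|B| = 3·3 = 9 pairs (a, b) and collect distinct sums.
a = -5: -5+-4=-9, -5+3=-2, -5+6=1
a = -4: -4+-4=-8, -4+3=-1, -4+6=2
a = 9: 9+-4=5, 9+3=12, 9+6=15
Collecting distinct sums: A + B = {-9, -8, -2, -1, 1, 2, 5, 12, 15}
|A + B| = 9

A + B = {-9, -8, -2, -1, 1, 2, 5, 12, 15}


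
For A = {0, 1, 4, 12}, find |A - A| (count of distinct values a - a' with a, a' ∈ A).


A - A = {a - a' : a, a' ∈ A}; |A| = 4.
Bounds: 2|A|-1 ≤ |A - A| ≤ |A|² - |A| + 1, i.e. 7 ≤ |A - A| ≤ 13.
Note: 0 ∈ A - A always (from a - a). The set is symmetric: if d ∈ A - A then -d ∈ A - A.
Enumerate nonzero differences d = a - a' with a > a' (then include -d):
Positive differences: {1, 3, 4, 8, 11, 12}
Full difference set: {0} ∪ (positive diffs) ∪ (negative diffs).
|A - A| = 1 + 2·6 = 13 (matches direct enumeration: 13).

|A - A| = 13


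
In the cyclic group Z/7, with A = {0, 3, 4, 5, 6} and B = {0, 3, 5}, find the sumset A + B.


Work in Z/7Z: reduce every sum a + b modulo 7.
Enumerate all 15 pairs:
a = 0: 0+0=0, 0+3=3, 0+5=5
a = 3: 3+0=3, 3+3=6, 3+5=1
a = 4: 4+0=4, 4+3=0, 4+5=2
a = 5: 5+0=5, 5+3=1, 5+5=3
a = 6: 6+0=6, 6+3=2, 6+5=4
Distinct residues collected: {0, 1, 2, 3, 4, 5, 6}
|A + B| = 7 (out of 7 total residues).

A + B = {0, 1, 2, 3, 4, 5, 6}


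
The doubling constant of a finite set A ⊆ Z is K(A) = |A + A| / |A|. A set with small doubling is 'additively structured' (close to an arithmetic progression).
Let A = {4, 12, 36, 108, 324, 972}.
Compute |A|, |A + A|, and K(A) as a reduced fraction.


|A| = 6.
Compute A + A by enumerating all 36 pairs.
A + A = {8, 16, 24, 40, 48, 72, 112, 120, 144, 216, 328, 336, 360, 432, 648, 976, 984, 1008, 1080, 1296, 1944}, so |A + A| = 21.
K = |A + A| / |A| = 21/6 = 7/2 ≈ 3.5000.
Reference: AP of size 6 gives K = 11/6 ≈ 1.8333; a fully generic set of size 6 gives K ≈ 3.5000.

|A| = 6, |A + A| = 21, K = 21/6 = 7/2.


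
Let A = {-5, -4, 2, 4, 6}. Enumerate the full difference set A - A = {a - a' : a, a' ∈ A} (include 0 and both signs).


A - A = {a - a' : a, a' ∈ A}.
Compute a - a' for each ordered pair (a, a'):
a = -5: -5--5=0, -5--4=-1, -5-2=-7, -5-4=-9, -5-6=-11
a = -4: -4--5=1, -4--4=0, -4-2=-6, -4-4=-8, -4-6=-10
a = 2: 2--5=7, 2--4=6, 2-2=0, 2-4=-2, 2-6=-4
a = 4: 4--5=9, 4--4=8, 4-2=2, 4-4=0, 4-6=-2
a = 6: 6--5=11, 6--4=10, 6-2=4, 6-4=2, 6-6=0
Collecting distinct values (and noting 0 appears from a-a):
A - A = {-11, -10, -9, -8, -7, -6, -4, -2, -1, 0, 1, 2, 4, 6, 7, 8, 9, 10, 11}
|A - A| = 19

A - A = {-11, -10, -9, -8, -7, -6, -4, -2, -1, 0, 1, 2, 4, 6, 7, 8, 9, 10, 11}


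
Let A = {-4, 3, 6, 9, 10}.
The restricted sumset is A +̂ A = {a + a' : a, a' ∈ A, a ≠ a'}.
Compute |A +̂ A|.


Restricted sumset: A +̂ A = {a + a' : a ∈ A, a' ∈ A, a ≠ a'}.
Equivalently, take A + A and drop any sum 2a that is achievable ONLY as a + a for a ∈ A (i.e. sums representable only with equal summands).
Enumerate pairs (a, a') with a < a' (symmetric, so each unordered pair gives one sum; this covers all a ≠ a'):
  -4 + 3 = -1
  -4 + 6 = 2
  -4 + 9 = 5
  -4 + 10 = 6
  3 + 6 = 9
  3 + 9 = 12
  3 + 10 = 13
  6 + 9 = 15
  6 + 10 = 16
  9 + 10 = 19
Collected distinct sums: {-1, 2, 5, 6, 9, 12, 13, 15, 16, 19}
|A +̂ A| = 10
(Reference bound: |A +̂ A| ≥ 2|A| - 3 for |A| ≥ 2, with |A| = 5 giving ≥ 7.)

|A +̂ A| = 10


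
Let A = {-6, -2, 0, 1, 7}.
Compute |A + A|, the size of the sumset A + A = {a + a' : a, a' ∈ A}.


A + A = {a + a' : a, a' ∈ A}; |A| = 5.
General bounds: 2|A| - 1 ≤ |A + A| ≤ |A|(|A|+1)/2, i.e. 9 ≤ |A + A| ≤ 15.
Lower bound 2|A|-1 is attained iff A is an arithmetic progression.
Enumerate sums a + a' for a ≤ a' (symmetric, so this suffices):
a = -6: -6+-6=-12, -6+-2=-8, -6+0=-6, -6+1=-5, -6+7=1
a = -2: -2+-2=-4, -2+0=-2, -2+1=-1, -2+7=5
a = 0: 0+0=0, 0+1=1, 0+7=7
a = 1: 1+1=2, 1+7=8
a = 7: 7+7=14
Distinct sums: {-12, -8, -6, -5, -4, -2, -1, 0, 1, 2, 5, 7, 8, 14}
|A + A| = 14

|A + A| = 14


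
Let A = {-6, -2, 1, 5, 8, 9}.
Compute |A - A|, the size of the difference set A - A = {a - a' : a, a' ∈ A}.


A - A = {a - a' : a, a' ∈ A}; |A| = 6.
Bounds: 2|A|-1 ≤ |A - A| ≤ |A|² - |A| + 1, i.e. 11 ≤ |A - A| ≤ 31.
Note: 0 ∈ A - A always (from a - a). The set is symmetric: if d ∈ A - A then -d ∈ A - A.
Enumerate nonzero differences d = a - a' with a > a' (then include -d):
Positive differences: {1, 3, 4, 7, 8, 10, 11, 14, 15}
Full difference set: {0} ∪ (positive diffs) ∪ (negative diffs).
|A - A| = 1 + 2·9 = 19 (matches direct enumeration: 19).

|A - A| = 19


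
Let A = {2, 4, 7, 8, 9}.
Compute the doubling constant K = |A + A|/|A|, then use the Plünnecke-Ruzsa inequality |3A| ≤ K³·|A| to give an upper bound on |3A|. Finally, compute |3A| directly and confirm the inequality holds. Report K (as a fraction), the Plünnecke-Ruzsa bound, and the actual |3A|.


|A| = 5.
Step 1: Compute A + A by enumerating all 25 pairs.
A + A = {4, 6, 8, 9, 10, 11, 12, 13, 14, 15, 16, 17, 18}, so |A + A| = 13.
Step 2: Doubling constant K = |A + A|/|A| = 13/5 = 13/5 ≈ 2.6000.
Step 3: Plünnecke-Ruzsa gives |3A| ≤ K³·|A| = (2.6000)³ · 5 ≈ 87.8800.
Step 4: Compute 3A = A + A + A directly by enumerating all triples (a,b,c) ∈ A³; |3A| = 20.
Step 5: Check 20 ≤ 87.8800? Yes ✓.

K = 13/5, Plünnecke-Ruzsa bound K³|A| ≈ 87.8800, |3A| = 20, inequality holds.


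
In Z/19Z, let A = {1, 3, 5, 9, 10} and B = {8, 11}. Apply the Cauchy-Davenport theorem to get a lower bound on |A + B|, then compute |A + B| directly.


Cauchy-Davenport: |A + B| ≥ min(p, |A| + |B| - 1) for A, B nonempty in Z/pZ.
|A| = 5, |B| = 2, p = 19.
CD lower bound = min(19, 5 + 2 - 1) = min(19, 6) = 6.
Compute A + B mod 19 directly:
a = 1: 1+8=9, 1+11=12
a = 3: 3+8=11, 3+11=14
a = 5: 5+8=13, 5+11=16
a = 9: 9+8=17, 9+11=1
a = 10: 10+8=18, 10+11=2
A + B = {1, 2, 9, 11, 12, 13, 14, 16, 17, 18}, so |A + B| = 10.
Verify: 10 ≥ 6? Yes ✓.

CD lower bound = 6, actual |A + B| = 10.


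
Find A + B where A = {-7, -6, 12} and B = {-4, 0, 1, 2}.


A + B = {a + b : a ∈ A, b ∈ B}.
Enumerate all |A|·|B| = 3·4 = 12 pairs (a, b) and collect distinct sums.
a = -7: -7+-4=-11, -7+0=-7, -7+1=-6, -7+2=-5
a = -6: -6+-4=-10, -6+0=-6, -6+1=-5, -6+2=-4
a = 12: 12+-4=8, 12+0=12, 12+1=13, 12+2=14
Collecting distinct sums: A + B = {-11, -10, -7, -6, -5, -4, 8, 12, 13, 14}
|A + B| = 10

A + B = {-11, -10, -7, -6, -5, -4, 8, 12, 13, 14}


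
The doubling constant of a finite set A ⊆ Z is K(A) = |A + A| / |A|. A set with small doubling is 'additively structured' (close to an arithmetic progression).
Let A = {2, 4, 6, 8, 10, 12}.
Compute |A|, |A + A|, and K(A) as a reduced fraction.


|A| = 6.
Compute A + A by enumerating all 36 pairs.
A + A = {4, 6, 8, 10, 12, 14, 16, 18, 20, 22, 24}, so |A + A| = 11.
K = |A + A| / |A| = 11/6 (already in lowest terms) ≈ 1.8333.
Reference: AP of size 6 gives K = 11/6 ≈ 1.8333; a fully generic set of size 6 gives K ≈ 3.5000.

|A| = 6, |A + A| = 11, K = 11/6.


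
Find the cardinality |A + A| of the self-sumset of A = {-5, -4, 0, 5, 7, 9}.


A + A = {a + a' : a, a' ∈ A}; |A| = 6.
General bounds: 2|A| - 1 ≤ |A + A| ≤ |A|(|A|+1)/2, i.e. 11 ≤ |A + A| ≤ 21.
Lower bound 2|A|-1 is attained iff A is an arithmetic progression.
Enumerate sums a + a' for a ≤ a' (symmetric, so this suffices):
a = -5: -5+-5=-10, -5+-4=-9, -5+0=-5, -5+5=0, -5+7=2, -5+9=4
a = -4: -4+-4=-8, -4+0=-4, -4+5=1, -4+7=3, -4+9=5
a = 0: 0+0=0, 0+5=5, 0+7=7, 0+9=9
a = 5: 5+5=10, 5+7=12, 5+9=14
a = 7: 7+7=14, 7+9=16
a = 9: 9+9=18
Distinct sums: {-10, -9, -8, -5, -4, 0, 1, 2, 3, 4, 5, 7, 9, 10, 12, 14, 16, 18}
|A + A| = 18

|A + A| = 18


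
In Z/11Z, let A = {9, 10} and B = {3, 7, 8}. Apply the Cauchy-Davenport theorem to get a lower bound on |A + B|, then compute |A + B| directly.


Cauchy-Davenport: |A + B| ≥ min(p, |A| + |B| - 1) for A, B nonempty in Z/pZ.
|A| = 2, |B| = 3, p = 11.
CD lower bound = min(11, 2 + 3 - 1) = min(11, 4) = 4.
Compute A + B mod 11 directly:
a = 9: 9+3=1, 9+7=5, 9+8=6
a = 10: 10+3=2, 10+7=6, 10+8=7
A + B = {1, 2, 5, 6, 7}, so |A + B| = 5.
Verify: 5 ≥ 4? Yes ✓.

CD lower bound = 4, actual |A + B| = 5.


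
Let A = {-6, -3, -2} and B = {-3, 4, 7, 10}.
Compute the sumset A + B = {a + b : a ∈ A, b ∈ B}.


A + B = {a + b : a ∈ A, b ∈ B}.
Enumerate all |A|·|B| = 3·4 = 12 pairs (a, b) and collect distinct sums.
a = -6: -6+-3=-9, -6+4=-2, -6+7=1, -6+10=4
a = -3: -3+-3=-6, -3+4=1, -3+7=4, -3+10=7
a = -2: -2+-3=-5, -2+4=2, -2+7=5, -2+10=8
Collecting distinct sums: A + B = {-9, -6, -5, -2, 1, 2, 4, 5, 7, 8}
|A + B| = 10

A + B = {-9, -6, -5, -2, 1, 2, 4, 5, 7, 8}


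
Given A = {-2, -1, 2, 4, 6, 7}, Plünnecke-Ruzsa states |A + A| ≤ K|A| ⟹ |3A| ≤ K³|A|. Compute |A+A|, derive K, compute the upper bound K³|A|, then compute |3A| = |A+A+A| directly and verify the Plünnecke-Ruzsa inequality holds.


|A| = 6.
Step 1: Compute A + A by enumerating all 36 pairs.
A + A = {-4, -3, -2, 0, 1, 2, 3, 4, 5, 6, 8, 9, 10, 11, 12, 13, 14}, so |A + A| = 17.
Step 2: Doubling constant K = |A + A|/|A| = 17/6 = 17/6 ≈ 2.8333.
Step 3: Plünnecke-Ruzsa gives |3A| ≤ K³·|A| = (2.8333)³ · 6 ≈ 136.4722.
Step 4: Compute 3A = A + A + A directly by enumerating all triples (a,b,c) ∈ A³; |3A| = 28.
Step 5: Check 28 ≤ 136.4722? Yes ✓.

K = 17/6, Plünnecke-Ruzsa bound K³|A| ≈ 136.4722, |3A| = 28, inequality holds.


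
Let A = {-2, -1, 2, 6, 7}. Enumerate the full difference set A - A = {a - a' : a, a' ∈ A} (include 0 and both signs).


A - A = {a - a' : a, a' ∈ A}.
Compute a - a' for each ordered pair (a, a'):
a = -2: -2--2=0, -2--1=-1, -2-2=-4, -2-6=-8, -2-7=-9
a = -1: -1--2=1, -1--1=0, -1-2=-3, -1-6=-7, -1-7=-8
a = 2: 2--2=4, 2--1=3, 2-2=0, 2-6=-4, 2-7=-5
a = 6: 6--2=8, 6--1=7, 6-2=4, 6-6=0, 6-7=-1
a = 7: 7--2=9, 7--1=8, 7-2=5, 7-6=1, 7-7=0
Collecting distinct values (and noting 0 appears from a-a):
A - A = {-9, -8, -7, -5, -4, -3, -1, 0, 1, 3, 4, 5, 7, 8, 9}
|A - A| = 15

A - A = {-9, -8, -7, -5, -4, -3, -1, 0, 1, 3, 4, 5, 7, 8, 9}


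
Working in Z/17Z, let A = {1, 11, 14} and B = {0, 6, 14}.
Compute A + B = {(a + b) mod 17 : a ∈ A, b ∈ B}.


Work in Z/17Z: reduce every sum a + b modulo 17.
Enumerate all 9 pairs:
a = 1: 1+0=1, 1+6=7, 1+14=15
a = 11: 11+0=11, 11+6=0, 11+14=8
a = 14: 14+0=14, 14+6=3, 14+14=11
Distinct residues collected: {0, 1, 3, 7, 8, 11, 14, 15}
|A + B| = 8 (out of 17 total residues).

A + B = {0, 1, 3, 7, 8, 11, 14, 15}


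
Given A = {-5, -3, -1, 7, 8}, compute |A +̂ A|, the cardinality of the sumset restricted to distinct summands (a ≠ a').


Restricted sumset: A +̂ A = {a + a' : a ∈ A, a' ∈ A, a ≠ a'}.
Equivalently, take A + A and drop any sum 2a that is achievable ONLY as a + a for a ∈ A (i.e. sums representable only with equal summands).
Enumerate pairs (a, a') with a < a' (symmetric, so each unordered pair gives one sum; this covers all a ≠ a'):
  -5 + -3 = -8
  -5 + -1 = -6
  -5 + 7 = 2
  -5 + 8 = 3
  -3 + -1 = -4
  -3 + 7 = 4
  -3 + 8 = 5
  -1 + 7 = 6
  -1 + 8 = 7
  7 + 8 = 15
Collected distinct sums: {-8, -6, -4, 2, 3, 4, 5, 6, 7, 15}
|A +̂ A| = 10
(Reference bound: |A +̂ A| ≥ 2|A| - 3 for |A| ≥ 2, with |A| = 5 giving ≥ 7.)

|A +̂ A| = 10


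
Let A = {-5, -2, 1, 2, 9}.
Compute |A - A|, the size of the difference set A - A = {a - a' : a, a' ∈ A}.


A - A = {a - a' : a, a' ∈ A}; |A| = 5.
Bounds: 2|A|-1 ≤ |A - A| ≤ |A|² - |A| + 1, i.e. 9 ≤ |A - A| ≤ 21.
Note: 0 ∈ A - A always (from a - a). The set is symmetric: if d ∈ A - A then -d ∈ A - A.
Enumerate nonzero differences d = a - a' with a > a' (then include -d):
Positive differences: {1, 3, 4, 6, 7, 8, 11, 14}
Full difference set: {0} ∪ (positive diffs) ∪ (negative diffs).
|A - A| = 1 + 2·8 = 17 (matches direct enumeration: 17).

|A - A| = 17


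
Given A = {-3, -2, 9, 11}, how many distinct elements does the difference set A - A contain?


A - A = {a - a' : a, a' ∈ A}; |A| = 4.
Bounds: 2|A|-1 ≤ |A - A| ≤ |A|² - |A| + 1, i.e. 7 ≤ |A - A| ≤ 13.
Note: 0 ∈ A - A always (from a - a). The set is symmetric: if d ∈ A - A then -d ∈ A - A.
Enumerate nonzero differences d = a - a' with a > a' (then include -d):
Positive differences: {1, 2, 11, 12, 13, 14}
Full difference set: {0} ∪ (positive diffs) ∪ (negative diffs).
|A - A| = 1 + 2·6 = 13 (matches direct enumeration: 13).

|A - A| = 13


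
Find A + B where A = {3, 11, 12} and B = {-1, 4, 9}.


A + B = {a + b : a ∈ A, b ∈ B}.
Enumerate all |A|·|B| = 3·3 = 9 pairs (a, b) and collect distinct sums.
a = 3: 3+-1=2, 3+4=7, 3+9=12
a = 11: 11+-1=10, 11+4=15, 11+9=20
a = 12: 12+-1=11, 12+4=16, 12+9=21
Collecting distinct sums: A + B = {2, 7, 10, 11, 12, 15, 16, 20, 21}
|A + B| = 9

A + B = {2, 7, 10, 11, 12, 15, 16, 20, 21}
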